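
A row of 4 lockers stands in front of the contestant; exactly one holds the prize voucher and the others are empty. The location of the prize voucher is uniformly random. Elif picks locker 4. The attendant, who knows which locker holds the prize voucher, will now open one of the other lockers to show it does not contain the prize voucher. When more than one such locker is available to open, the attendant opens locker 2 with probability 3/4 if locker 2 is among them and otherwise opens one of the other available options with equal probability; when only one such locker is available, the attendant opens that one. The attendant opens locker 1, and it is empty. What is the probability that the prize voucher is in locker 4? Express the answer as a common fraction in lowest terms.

Apply Bayes' rule, conditioning on where the prize voucher actually is.
If it is in locker 1 (prior 1/4): the attendant opened locker 1, so this case is ruled out; weight (1/4)·0 = 0.
If it is in locker 2 (prior 1/4): locker 2 holds the prize so is unavailable; the attendant chooses uniformly among the 2 others, probability 1/2; weight (1/4)·(1/2) = 1/8.
If it is in locker 3 (prior 1/4): locker 2 is available but not opened, probability 1/4; weight (1/4)·(1/4) = 1/16.
If it is in locker 4 (prior 1/4): locker 2 is available but not opened; locker 1 gets probability (1 − 3/4)/2 = 1/8; weight (1/4)·(1/8) = 1/32.
The weights sum to 7/32.
So P(the prize voucher in locker 4 | the attendant opened locker 1) = (1/32) / (7/32) = 1/7.

1/7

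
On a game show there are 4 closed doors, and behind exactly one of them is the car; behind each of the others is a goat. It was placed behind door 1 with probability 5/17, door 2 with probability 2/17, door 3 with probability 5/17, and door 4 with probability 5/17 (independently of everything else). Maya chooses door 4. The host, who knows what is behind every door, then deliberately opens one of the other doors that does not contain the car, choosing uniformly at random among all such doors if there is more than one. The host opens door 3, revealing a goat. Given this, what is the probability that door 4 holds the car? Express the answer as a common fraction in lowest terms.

10/31

Condition on the true location of the car.
If it is behind door 1 (prior 5/17): the host has 2 equally likely choices, so probability 1/2; weight (5/17)·(1/2) = 5/34.
If it is behind door 2 (prior 2/17): the host has 2 equally likely choices, so probability 1/2; weight (2/17)·(1/2) = 1/17.
If it is behind door 3 (prior 5/17): the host opened door 3, so this case is ruled out; weight (5/17)·0 = 0.
If it is behind door 4 (prior 5/17): the host has 3 equally likely choices, so probability 1/3; weight (5/17)·(1/3) = 5/51.
The weights sum to 31/102.
So P(the car behind door 4 | the host opened door 3) = (5/51) / (31/102) = 10/31.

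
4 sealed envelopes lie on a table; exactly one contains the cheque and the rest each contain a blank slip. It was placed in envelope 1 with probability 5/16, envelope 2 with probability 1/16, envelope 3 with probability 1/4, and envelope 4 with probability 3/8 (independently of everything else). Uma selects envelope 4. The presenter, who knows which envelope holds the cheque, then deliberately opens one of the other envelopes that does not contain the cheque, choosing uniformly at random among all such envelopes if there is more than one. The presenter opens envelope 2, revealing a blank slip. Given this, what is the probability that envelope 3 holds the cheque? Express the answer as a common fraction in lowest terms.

4/13

Apply Bayes' rule, conditioning on where the cheque actually is.
If it is in envelope 1 (prior 5/16): the presenter has 2 equally likely choices, so probability 1/2; weight (5/16)·(1/2) = 5/32.
If it is in envelope 2 (prior 1/16): the presenter opened envelope 2, so this case is ruled out; weight (1/16)·0 = 0.
If it is in envelope 3 (prior 1/4): the presenter has 2 equally likely choices, so probability 1/2; weight (1/4)·(1/2) = 1/8.
If it is in envelope 4 (prior 3/8): the presenter has 3 equally likely choices, so probability 1/3; weight (3/8)·(1/3) = 1/8.
The weights sum to 13/32.
So P(the cheque in envelope 3 | the presenter opened envelope 2) = (1/8) / (13/32) = 4/13.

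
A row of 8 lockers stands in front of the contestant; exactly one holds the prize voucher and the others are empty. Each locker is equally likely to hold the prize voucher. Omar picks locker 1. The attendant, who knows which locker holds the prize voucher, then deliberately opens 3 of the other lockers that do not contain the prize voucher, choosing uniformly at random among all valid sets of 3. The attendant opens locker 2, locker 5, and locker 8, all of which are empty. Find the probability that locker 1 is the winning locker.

Apply Bayes' rule, conditioning on where the prize voucher actually is.
If it is in locker 1 (prior 1/8): the attendant has 35 equally likely choices, so probability 1/35; weight (1/8)·(1/35) = 1/280.
If it is in any of lockers 2, 5, and 8 (prior 1/8 each): that locker was opened and seen not to hold the prize — ruled out; weight (1/8)·0 = 0 each.
If it is in any of lockers 3, 4, 6, and 7 (prior 1/8 each): the attendant has 20 equally likely choices, so probability 1/20; weight (1/8)·(1/20) = 1/160 each.
The weights sum to 1/35.
So P(the prize voucher in locker 1 | the attendant opened locker 2, locker 5, and locker 8) = (1/280) / (1/35) = 1/8.

1/8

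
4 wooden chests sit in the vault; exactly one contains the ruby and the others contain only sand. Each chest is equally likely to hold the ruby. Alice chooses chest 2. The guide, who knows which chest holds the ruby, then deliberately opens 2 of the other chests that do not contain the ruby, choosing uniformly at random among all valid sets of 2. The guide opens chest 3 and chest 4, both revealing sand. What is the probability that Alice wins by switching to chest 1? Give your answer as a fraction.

3/4

Consider each possible location of the ruby in turn.
If it is in chest 1 (prior 1/4): the guide has no choice, probability 1; weight (1/4)·1 = 1/4.
If it is in chest 2 (prior 1/4): the guide has 3 equally likely choices, so probability 1/3; weight (1/4)·(1/3) = 1/12.
If it is in either of chests 3 and 4 (prior 1/4 each): that chest was opened and seen not to hold the prize — ruled out; weight (1/4)·0 = 0 each.
The weights sum to 1/3.
So P(the ruby in chest 1 | the guide opened chest 3 and chest 4) = (1/4) / (1/3) = 3/4.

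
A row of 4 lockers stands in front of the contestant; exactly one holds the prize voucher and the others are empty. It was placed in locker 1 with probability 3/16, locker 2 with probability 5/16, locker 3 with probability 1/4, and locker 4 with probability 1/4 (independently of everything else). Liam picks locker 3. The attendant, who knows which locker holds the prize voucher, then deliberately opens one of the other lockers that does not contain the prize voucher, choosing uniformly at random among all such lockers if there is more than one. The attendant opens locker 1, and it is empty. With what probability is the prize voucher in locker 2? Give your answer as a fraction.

Condition on the true location of the prize voucher.
If it is in locker 1 (prior 3/16): the attendant opened locker 1, so this case is ruled out; weight (3/16)·0 = 0.
If it is in locker 2 (prior 5/16): the attendant has 2 equally likely choices, so probability 1/2; weight (5/16)·(1/2) = 5/32.
If it is in locker 3 (prior 1/4): the attendant has 3 equally likely choices, so probability 1/3; weight (1/4)·(1/3) = 1/12.
If it is in locker 4 (prior 1/4): the attendant has 2 equally likely choices, so probability 1/2; weight (1/4)·(1/2) = 1/8.
The weights sum to 35/96.
So P(the prize voucher in locker 2 | the attendant opened locker 1) = (5/32) / (35/96) = 3/7.

3/7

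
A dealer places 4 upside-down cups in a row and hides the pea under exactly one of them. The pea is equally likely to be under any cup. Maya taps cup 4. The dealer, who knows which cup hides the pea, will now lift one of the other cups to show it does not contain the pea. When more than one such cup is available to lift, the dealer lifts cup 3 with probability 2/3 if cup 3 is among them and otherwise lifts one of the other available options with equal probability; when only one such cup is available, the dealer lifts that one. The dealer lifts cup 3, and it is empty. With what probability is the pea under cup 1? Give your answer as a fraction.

1/3

Apply Bayes' rule, conditioning on where the pea actually is.
If it is under any of cups 1, 2, and 4 (prior 1/4 each): cup 3 is available, opened with probability 2/3; weight (1/4)·(2/3) = 1/6 each.
If it is under cup 3 (prior 1/4): the dealer opened cup 3, so this case is ruled out; weight (1/4)·0 = 0.
The weights sum to 1/2.
So P(the pea under cup 1 | the dealer opened cup 3) = (1/6) / (1/2) = 1/3.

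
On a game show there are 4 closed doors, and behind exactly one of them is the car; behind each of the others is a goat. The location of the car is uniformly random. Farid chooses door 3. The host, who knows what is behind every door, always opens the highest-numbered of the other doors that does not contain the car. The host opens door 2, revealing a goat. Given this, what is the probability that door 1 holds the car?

Apply Bayes' rule, conditioning on where the car actually is.
If it is behind either of doors 1 and 3 (prior 1/4 each): the host would have opened door 4 instead, probability 0; weight (1/4)·0 = 0 each.
If it is behind door 2 (prior 1/4): the host opened door 2, so this case is ruled out; weight (1/4)·0 = 0.
If it is behind door 4 (prior 1/4): door 2 is the highest-numbered option available, probability 1; weight (1/4)·1 = 1/4.
The weights sum to 1/4.
So P(the car behind door 1 | the host opened door 2) = 0 / (1/4) = 0.

0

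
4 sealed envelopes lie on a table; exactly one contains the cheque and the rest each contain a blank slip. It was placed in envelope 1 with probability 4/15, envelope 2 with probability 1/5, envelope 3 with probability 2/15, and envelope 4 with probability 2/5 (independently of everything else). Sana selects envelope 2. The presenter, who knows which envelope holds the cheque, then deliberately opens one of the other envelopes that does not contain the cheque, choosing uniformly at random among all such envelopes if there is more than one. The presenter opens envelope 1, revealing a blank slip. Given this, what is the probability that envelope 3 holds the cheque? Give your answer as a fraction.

Condition on the true location of the cheque.
If it is in envelope 1 (prior 4/15): the presenter opened envelope 1, so this case is ruled out; weight (4/15)·0 = 0.
If it is in envelope 2 (prior 1/5): the presenter has 3 equally likely choices, so probability 1/3; weight (1/5)·(1/3) = 1/15.
If it is in envelope 3 (prior 2/15): the presenter has 2 equally likely choices, so probability 1/2; weight (2/15)·(1/2) = 1/15.
If it is in envelope 4 (prior 2/5): the presenter has 2 equally likely choices, so probability 1/2; weight (2/5)·(1/2) = 1/5.
The weights sum to 1/3.
So P(the cheque in envelope 3 | the presenter opened envelope 1) = (1/15) / (1/3) = 1/5.

1/5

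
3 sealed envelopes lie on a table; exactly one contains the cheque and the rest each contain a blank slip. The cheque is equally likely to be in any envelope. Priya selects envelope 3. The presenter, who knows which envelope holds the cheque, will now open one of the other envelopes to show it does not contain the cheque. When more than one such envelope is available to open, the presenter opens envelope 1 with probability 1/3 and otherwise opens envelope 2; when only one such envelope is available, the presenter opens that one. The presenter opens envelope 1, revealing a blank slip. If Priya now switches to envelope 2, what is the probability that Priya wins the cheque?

3/4

Condition on the true location of the cheque.
If it is in envelope 1 (prior 1/3): the presenter opened envelope 1, so this case is ruled out; weight (1/3)·0 = 0.
If it is in envelope 2 (prior 1/3): only envelope 1 is available, probability 1; weight (1/3)·1 = 1/3.
If it is in envelope 3 (prior 1/3): envelope 1 is available, opened with probability 1/3; weight (1/3)·(1/3) = 1/9.
The weights sum to 4/9.
So P(the cheque in envelope 2 | the presenter opened envelope 1) = (1/3) / (4/9) = 3/4.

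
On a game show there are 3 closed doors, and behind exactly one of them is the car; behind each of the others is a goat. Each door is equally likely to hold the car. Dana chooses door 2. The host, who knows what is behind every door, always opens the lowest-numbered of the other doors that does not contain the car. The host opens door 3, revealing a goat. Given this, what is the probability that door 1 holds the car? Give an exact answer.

Consider each possible location of the car in turn.
If it is behind door 1 (prior 1/3): door 3 is the lowest-numbered option available, probability 1; weight (1/3)·1 = 1/3.
If it is behind door 2 (prior 1/3): the host would have opened door 1 instead, probability 0; weight (1/3)·0 = 0.
If it is behind door 3 (prior 1/3): the host opened door 3, so this case is ruled out; weight (1/3)·0 = 0.
The weights sum to 1/3.
So P(the car behind door 1 | the host opened door 3) = (1/3) / (1/3) = 1.

1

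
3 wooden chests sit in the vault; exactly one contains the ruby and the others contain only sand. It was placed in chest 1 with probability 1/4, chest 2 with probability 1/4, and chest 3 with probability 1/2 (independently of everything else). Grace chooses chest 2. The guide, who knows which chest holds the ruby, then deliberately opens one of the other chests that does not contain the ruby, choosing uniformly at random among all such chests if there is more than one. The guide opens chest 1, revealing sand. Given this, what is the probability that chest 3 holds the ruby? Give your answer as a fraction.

4/5

Apply Bayes' rule, conditioning on where the ruby actually is.
If it is in chest 1 (prior 1/4): the guide opened chest 1, so this case is ruled out; weight (1/4)·0 = 0.
If it is in chest 2 (prior 1/4): the guide has 2 equally likely choices, so probability 1/2; weight (1/4)·(1/2) = 1/8.
If it is in chest 3 (prior 1/2): the guide has no choice, probability 1; weight (1/2)·1 = 1/2.
The weights sum to 5/8.
So P(the ruby in chest 3 | the guide opened chest 1) = (1/2) / (5/8) = 4/5.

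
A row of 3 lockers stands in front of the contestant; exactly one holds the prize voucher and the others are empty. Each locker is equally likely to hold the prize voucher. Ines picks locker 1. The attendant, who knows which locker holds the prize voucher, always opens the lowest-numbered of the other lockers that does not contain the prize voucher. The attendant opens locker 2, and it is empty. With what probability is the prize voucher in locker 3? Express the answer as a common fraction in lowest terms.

Apply Bayes' rule, conditioning on where the prize voucher actually is.
If it is in either of lockers 1 and 3 (prior 1/3 each): locker 2 is the lowest-numbered option available, probability 1; weight (1/3)·1 = 1/3 each.
If it is in locker 2 (prior 1/3): the attendant opened locker 2, so this case is ruled out; weight (1/3)·0 = 0.
The weights sum to 2/3.
So P(the prize voucher in locker 3 | the attendant opened locker 2) = (1/3) / (2/3) = 1/2.

1/2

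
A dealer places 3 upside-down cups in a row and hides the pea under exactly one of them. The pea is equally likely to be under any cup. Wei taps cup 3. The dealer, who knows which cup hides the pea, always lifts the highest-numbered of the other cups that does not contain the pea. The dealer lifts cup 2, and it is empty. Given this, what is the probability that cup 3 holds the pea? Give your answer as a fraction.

Condition on the true location of the pea.
If it is under either of cups 1 and 3 (prior 1/3 each): cup 2 is the highest-numbered option available, probability 1; weight (1/3)·1 = 1/3 each.
If it is under cup 2 (prior 1/3): the dealer opened cup 2, so this case is ruled out; weight (1/3)·0 = 0.
The weights sum to 2/3.
So P(the pea under cup 3 | the dealer opened cup 2) = (1/3) / (2/3) = 1/2.

1/2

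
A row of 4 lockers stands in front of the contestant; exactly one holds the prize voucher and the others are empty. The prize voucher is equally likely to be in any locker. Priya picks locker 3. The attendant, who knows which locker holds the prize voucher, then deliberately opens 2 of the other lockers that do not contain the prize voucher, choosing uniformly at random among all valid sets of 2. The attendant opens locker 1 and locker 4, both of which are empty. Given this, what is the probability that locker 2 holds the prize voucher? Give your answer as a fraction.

Consider each possible location of the prize voucher in turn.
If it is in either of lockers 1 and 4 (prior 1/4 each): that locker was opened and seen not to hold the prize — ruled out; weight (1/4)·0 = 0 each.
If it is in locker 2 (prior 1/4): the attendant has no choice, probability 1; weight (1/4)·1 = 1/4.
If it is in locker 3 (prior 1/4): the attendant has 3 equally likely choices, so probability 1/3; weight (1/4)·(1/3) = 1/12.
The weights sum to 1/3.
So P(the prize voucher in locker 2 | the attendant opened locker 1 and locker 4) = (1/4) / (1/3) = 3/4.

3/4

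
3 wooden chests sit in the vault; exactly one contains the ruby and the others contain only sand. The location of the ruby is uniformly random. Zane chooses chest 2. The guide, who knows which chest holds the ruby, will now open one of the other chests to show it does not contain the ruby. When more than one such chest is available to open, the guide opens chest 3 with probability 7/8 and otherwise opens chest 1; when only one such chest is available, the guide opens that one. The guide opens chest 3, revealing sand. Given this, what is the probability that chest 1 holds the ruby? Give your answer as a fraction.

Apply Bayes' rule, conditioning on where the ruby actually is.
If it is in chest 1 (prior 1/3): only chest 3 is available, probability 1; weight (1/3)·1 = 1/3.
If it is in chest 2 (prior 1/3): chest 3 is available, opened with probability 7/8; weight (1/3)·(7/8) = 7/24.
If it is in chest 3 (prior 1/3): the guide opened chest 3, so this case is ruled out; weight (1/3)·0 = 0.
The weights sum to 5/8.
So P(the ruby in chest 1 | the guide opened chest 3) = (1/3) / (5/8) = 8/15.

8/15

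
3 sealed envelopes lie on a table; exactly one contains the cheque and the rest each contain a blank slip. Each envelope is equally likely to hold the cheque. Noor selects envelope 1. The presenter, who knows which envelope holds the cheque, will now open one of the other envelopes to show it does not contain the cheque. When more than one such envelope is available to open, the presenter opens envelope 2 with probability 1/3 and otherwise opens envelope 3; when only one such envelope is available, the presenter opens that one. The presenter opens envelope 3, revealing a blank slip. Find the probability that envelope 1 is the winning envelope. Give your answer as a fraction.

2/5

Condition on the true location of the cheque.
If it is in envelope 1 (prior 1/3): envelope 2 is available but not opened, probability 2/3; weight (1/3)·(2/3) = 2/9.
If it is in envelope 2 (prior 1/3): only envelope 3 is available, probability 1; weight (1/3)·1 = 1/3.
If it is in envelope 3 (prior 1/3): the presenter opened envelope 3, so this case is ruled out; weight (1/3)·0 = 0.
The weights sum to 5/9.
So P(the cheque in envelope 1 | the presenter opened envelope 3) = (2/9) / (5/9) = 2/5.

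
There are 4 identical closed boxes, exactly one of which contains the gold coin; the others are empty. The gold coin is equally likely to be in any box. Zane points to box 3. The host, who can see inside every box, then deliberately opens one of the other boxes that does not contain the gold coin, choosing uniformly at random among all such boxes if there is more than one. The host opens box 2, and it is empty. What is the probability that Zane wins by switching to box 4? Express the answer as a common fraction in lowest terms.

Apply Bayes' rule, conditioning on where the gold coin actually is.
If it is in either of boxes 1 and 4 (prior 1/4 each): the host has 2 equally likely choices, so probability 1/2; weight (1/4)·(1/2) = 1/8 each.
If it is in box 2 (prior 1/4): the host opened box 2, so this case is ruled out; weight (1/4)·0 = 0.
If it is in box 3 (prior 1/4): the host has 3 equally likely choices, so probability 1/3; weight (1/4)·(1/3) = 1/12.
The weights sum to 1/3.
So P(the gold coin in box 4 | the host opened box 2) = (1/8) / (1/3) = 3/8.

3/8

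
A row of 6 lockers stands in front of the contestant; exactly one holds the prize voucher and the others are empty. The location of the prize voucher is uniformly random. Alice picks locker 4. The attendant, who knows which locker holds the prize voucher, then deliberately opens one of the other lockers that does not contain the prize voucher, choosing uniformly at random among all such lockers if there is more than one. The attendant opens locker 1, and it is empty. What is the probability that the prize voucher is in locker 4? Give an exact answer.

1/6

Condition on the true location of the prize voucher.
If it is in locker 1 (prior 1/6): the attendant opened locker 1, so this case is ruled out; weight (1/6)·0 = 0.
If it is in any of lockers 2, 3, 5, and 6 (prior 1/6 each): the attendant has 4 equally likely choices, so probability 1/4; weight (1/6)·(1/4) = 1/24 each.
If it is in locker 4 (prior 1/6): the attendant has 5 equally likely choices, so probability 1/5; weight (1/6)·(1/5) = 1/30.
The weights sum to 1/5.
So P(the prize voucher in locker 4 | the attendant opened locker 1) = (1/30) / (1/5) = 1/6.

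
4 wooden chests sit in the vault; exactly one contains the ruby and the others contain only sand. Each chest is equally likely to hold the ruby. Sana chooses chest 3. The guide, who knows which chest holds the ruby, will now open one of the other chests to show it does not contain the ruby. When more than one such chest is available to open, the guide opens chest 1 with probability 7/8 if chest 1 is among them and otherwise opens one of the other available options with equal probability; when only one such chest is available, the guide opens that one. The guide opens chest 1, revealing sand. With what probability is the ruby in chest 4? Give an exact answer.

Condition on the true location of the ruby.
If it is in chest 1 (prior 1/4): the guide opened chest 1, so this case is ruled out; weight (1/4)·0 = 0.
If it is in any of chests 2, 3, and 4 (prior 1/4 each): chest 1 is available, opened with probability 7/8; weight (1/4)·(7/8) = 7/32 each.
The weights sum to 21/32.
So P(the ruby in chest 4 | the guide opened chest 1) = (7/32) / (21/32) = 1/3.

1/3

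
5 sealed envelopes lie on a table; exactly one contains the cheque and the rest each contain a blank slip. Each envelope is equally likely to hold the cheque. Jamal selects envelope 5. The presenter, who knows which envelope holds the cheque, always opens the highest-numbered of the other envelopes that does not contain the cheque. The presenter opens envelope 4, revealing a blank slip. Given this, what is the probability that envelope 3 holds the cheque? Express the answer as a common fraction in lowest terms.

1/4

Condition on the true location of the cheque.
If it is in any of envelopes 1, 2, 3, and 5 (prior 1/5 each): envelope 4 is the highest-numbered option available, probability 1; weight (1/5)·1 = 1/5 each.
If it is in envelope 4 (prior 1/5): the presenter opened envelope 4, so this case is ruled out; weight (1/5)·0 = 0.
The weights sum to 4/5.
So P(the cheque in envelope 3 | the presenter opened envelope 4) = (1/5) / (4/5) = 1/4.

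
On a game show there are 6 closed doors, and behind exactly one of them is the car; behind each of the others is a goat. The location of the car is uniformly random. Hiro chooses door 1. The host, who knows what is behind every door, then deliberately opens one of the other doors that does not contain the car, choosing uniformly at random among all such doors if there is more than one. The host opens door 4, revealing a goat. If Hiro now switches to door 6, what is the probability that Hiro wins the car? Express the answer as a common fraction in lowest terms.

5/24

Condition on the true location of the car.
If it is behind door 1 (prior 1/6): the host has 5 equally likely choices, so probability 1/5; weight (1/6)·(1/5) = 1/30.
If it is behind any of doors 2, 3, 5, and 6 (prior 1/6 each): the host has 4 equally likely choices, so probability 1/4; weight (1/6)·(1/4) = 1/24 each.
If it is behind door 4 (prior 1/6): the host opened door 4, so this case is ruled out; weight (1/6)·0 = 0.
The weights sum to 1/5.
So P(the car behind door 6 | the host opened door 4) = (1/24) / (1/5) = 5/24.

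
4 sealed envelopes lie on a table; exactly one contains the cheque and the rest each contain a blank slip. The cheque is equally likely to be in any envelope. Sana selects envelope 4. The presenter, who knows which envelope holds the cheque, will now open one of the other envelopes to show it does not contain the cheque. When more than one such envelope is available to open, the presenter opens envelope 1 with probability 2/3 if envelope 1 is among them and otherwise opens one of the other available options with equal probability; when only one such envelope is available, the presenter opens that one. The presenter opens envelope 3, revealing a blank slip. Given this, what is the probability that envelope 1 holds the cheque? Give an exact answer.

Consider each possible location of the cheque in turn.
If it is in envelope 1 (prior 1/4): envelope 1 holds the prize so is unavailable; the presenter chooses uniformly among the 2 others, probability 1/2; weight (1/4)·(1/2) = 1/8.
If it is in envelope 2 (prior 1/4): envelope 1 is available but not opened, probability 1/3; weight (1/4)·(1/3) = 1/12.
If it is in envelope 3 (prior 1/4): the presenter opened envelope 3, so this case is ruled out; weight (1/4)·0 = 0.
If it is in envelope 4 (prior 1/4): envelope 1 is available but not opened; envelope 3 gets probability (1 − 2/3)/2 = 1/6; weight (1/4)·(1/6) = 1/24.
The weights sum to 1/4.
So P(the cheque in envelope 1 | the presenter opened envelope 3) = (1/8) / (1/4) = 1/2.

1/2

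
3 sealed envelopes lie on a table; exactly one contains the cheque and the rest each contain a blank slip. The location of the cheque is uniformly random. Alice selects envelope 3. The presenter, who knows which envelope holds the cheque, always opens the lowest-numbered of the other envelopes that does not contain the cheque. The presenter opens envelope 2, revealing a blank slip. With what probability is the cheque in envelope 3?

0

Apply Bayes' rule, conditioning on where the cheque actually is.
If it is in envelope 1 (prior 1/3): envelope 2 is the lowest-numbered option available, probability 1; weight (1/3)·1 = 1/3.
If it is in envelope 2 (prior 1/3): the presenter opened envelope 2, so this case is ruled out; weight (1/3)·0 = 0.
If it is in envelope 3 (prior 1/3): the presenter would have opened envelope 1 instead, probability 0; weight (1/3)·0 = 0.
The weights sum to 1/3.
So P(the cheque in envelope 3 | the presenter opened envelope 2) = 0 / (1/3) = 0.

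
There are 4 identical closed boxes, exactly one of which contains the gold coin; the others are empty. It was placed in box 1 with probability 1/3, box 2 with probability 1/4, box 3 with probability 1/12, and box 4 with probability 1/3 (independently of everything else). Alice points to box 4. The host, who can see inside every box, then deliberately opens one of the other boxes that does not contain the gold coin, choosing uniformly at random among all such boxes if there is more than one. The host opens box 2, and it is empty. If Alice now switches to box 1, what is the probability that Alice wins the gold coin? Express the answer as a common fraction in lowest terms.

Apply Bayes' rule, conditioning on where the gold coin actually is.
If it is in box 1 (prior 1/3): the host has 2 equally likely choices, so probability 1/2; weight (1/3)·(1/2) = 1/6.
If it is in box 2 (prior 1/4): the host opened box 2, so this case is ruled out; weight (1/4)·0 = 0.
If it is in box 3 (prior 1/12): the host has 2 equally likely choices, so probability 1/2; weight (1/12)·(1/2) = 1/24.
If it is in box 4 (prior 1/3): the host has 3 equally likely choices, so probability 1/3; weight (1/3)·(1/3) = 1/9.
The weights sum to 23/72.
So P(the gold coin in box 1 | the host opened box 2) = (1/6) / (23/72) = 12/23.

12/23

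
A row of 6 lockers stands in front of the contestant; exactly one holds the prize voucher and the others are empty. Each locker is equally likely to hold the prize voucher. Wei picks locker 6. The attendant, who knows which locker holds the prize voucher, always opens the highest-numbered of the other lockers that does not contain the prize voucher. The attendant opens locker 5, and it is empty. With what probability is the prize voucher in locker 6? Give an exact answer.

1/5

Consider each possible location of the prize voucher in turn.
If it is in any of lockers 1, 2, 3, 4, and 6 (prior 1/6 each): locker 5 is the highest-numbered option available, probability 1; weight (1/6)·1 = 1/6 each.
If it is in locker 5 (prior 1/6): the attendant opened locker 5, so this case is ruled out; weight (1/6)·0 = 0.
The weights sum to 5/6.
So P(the prize voucher in locker 6 | the attendant opened locker 5) = (1/6) / (5/6) = 1/5.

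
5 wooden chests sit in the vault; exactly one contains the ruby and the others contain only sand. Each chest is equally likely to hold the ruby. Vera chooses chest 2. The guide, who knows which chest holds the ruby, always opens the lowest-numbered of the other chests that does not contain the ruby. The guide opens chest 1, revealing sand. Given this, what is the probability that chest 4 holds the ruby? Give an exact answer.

Apply Bayes' rule, conditioning on where the ruby actually is.
If it is in chest 1 (prior 1/5): the guide opened chest 1, so this case is ruled out; weight (1/5)·0 = 0.
If it is in any of chests 2, 3, 4, and 5 (prior 1/5 each): chest 1 is the lowest-numbered option available, probability 1; weight (1/5)·1 = 1/5 each.
The weights sum to 4/5.
So P(the ruby in chest 4 | the guide opened chest 1) = (1/5) / (4/5) = 1/4.

1/4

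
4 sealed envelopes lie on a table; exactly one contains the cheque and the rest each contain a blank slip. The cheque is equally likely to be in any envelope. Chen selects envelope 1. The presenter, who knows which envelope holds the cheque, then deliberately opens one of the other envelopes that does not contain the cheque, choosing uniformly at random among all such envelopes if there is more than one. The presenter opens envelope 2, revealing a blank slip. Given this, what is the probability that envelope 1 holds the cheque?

Condition on the true location of the cheque.
If it is in envelope 1 (prior 1/4): the presenter has 3 equally likely choices, so probability 1/3; weight (1/4)·(1/3) = 1/12.
If it is in envelope 2 (prior 1/4): the presenter opened envelope 2, so this case is ruled out; weight (1/4)·0 = 0.
If it is in either of envelopes 3 and 4 (prior 1/4 each): the presenter has 2 equally likely choices, so probability 1/2; weight (1/4)·(1/2) = 1/8 each.
The weights sum to 1/3.
So P(the cheque in envelope 1 | the presenter opened envelope 2) = (1/12) / (1/3) = 1/4.

1/4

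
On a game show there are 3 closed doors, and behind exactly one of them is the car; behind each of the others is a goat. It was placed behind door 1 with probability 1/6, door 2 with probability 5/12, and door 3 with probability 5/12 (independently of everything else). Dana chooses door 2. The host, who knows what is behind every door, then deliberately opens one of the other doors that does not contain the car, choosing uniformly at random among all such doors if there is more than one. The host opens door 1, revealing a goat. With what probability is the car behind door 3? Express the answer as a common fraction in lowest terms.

2/3

Consider each possible location of the car in turn.
If it is behind door 1 (prior 1/6): the host opened door 1, so this case is ruled out; weight (1/6)·0 = 0.
If it is behind door 2 (prior 5/12): the host has 2 equally likely choices, so probability 1/2; weight (5/12)·(1/2) = 5/24.
If it is behind door 3 (prior 5/12): the host has no choice, probability 1; weight (5/12)·1 = 5/12.
The weights sum to 5/8.
So P(the car behind door 3 | the host opened door 1) = (5/12) / (5/8) = 2/3.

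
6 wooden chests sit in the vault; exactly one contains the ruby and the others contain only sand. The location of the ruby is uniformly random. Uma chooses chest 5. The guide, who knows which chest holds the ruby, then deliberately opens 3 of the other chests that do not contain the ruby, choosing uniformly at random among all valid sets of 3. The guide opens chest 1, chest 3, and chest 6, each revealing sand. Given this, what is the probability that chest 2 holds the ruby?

Consider each possible location of the ruby in turn.
If it is in any of chests 1, 3, and 6 (prior 1/6 each): that chest was opened and seen not to hold the prize — ruled out; weight (1/6)·0 = 0 each.
If it is in either of chests 2 and 4 (prior 1/6 each): the guide has 4 equally likely choices, so probability 1/4; weight (1/6)·(1/4) = 1/24 each.
If it is in chest 5 (prior 1/6): the guide has 10 equally likely choices, so probability 1/10; weight (1/6)·(1/10) = 1/60.
The weights sum to 1/10.
So P(the ruby in chest 2 | the guide opened chest 1, chest 3, and chest 6) = (1/24) / (1/10) = 5/12.

5/12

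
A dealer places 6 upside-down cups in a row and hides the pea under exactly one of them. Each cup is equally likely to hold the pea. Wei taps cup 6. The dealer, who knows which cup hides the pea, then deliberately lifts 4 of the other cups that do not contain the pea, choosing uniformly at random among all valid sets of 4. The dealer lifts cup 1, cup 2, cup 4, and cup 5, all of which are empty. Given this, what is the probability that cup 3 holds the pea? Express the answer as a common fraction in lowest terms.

Consider each possible location of the pea in turn.
If it is under any of cups 1, 2, 4, and 5 (prior 1/6 each): that cup was opened and seen not to hold the prize — ruled out; weight (1/6)·0 = 0 each.
If it is under cup 3 (prior 1/6): the dealer has no choice, probability 1; weight (1/6)·1 = 1/6.
If it is under cup 6 (prior 1/6): the dealer has 5 equally likely choices, so probability 1/5; weight (1/6)·(1/5) = 1/30.
The weights sum to 1/5.
So P(the pea under cup 3 | the dealer opened cup 1, cup 2, cup 4, and cup 5) = (1/6) / (1/5) = 5/6.

5/6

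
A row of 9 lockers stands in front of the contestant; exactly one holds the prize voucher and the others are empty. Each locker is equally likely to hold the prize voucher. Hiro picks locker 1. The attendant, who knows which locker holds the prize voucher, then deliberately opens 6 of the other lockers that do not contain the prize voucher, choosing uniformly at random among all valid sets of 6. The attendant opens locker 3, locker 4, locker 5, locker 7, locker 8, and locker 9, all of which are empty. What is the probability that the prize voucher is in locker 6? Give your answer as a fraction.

4/9

Condition on the true location of the prize voucher.
If it is in locker 1 (prior 1/9): the attendant has 28 equally likely choices, so probability 1/28; weight (1/9)·(1/28) = 1/252.
If it is in either of lockers 2 and 6 (prior 1/9 each): the attendant has 7 equally likely choices, so probability 1/7; weight (1/9)·(1/7) = 1/63 each.
If it is in any of lockers 3, 4, 5, 7, 8, and 9 (prior 1/9 each): that locker was opened and seen not to hold the prize — ruled out; weight (1/9)·0 = 0 each.
The weights sum to 1/28.
So P(the prize voucher in locker 6 | the attendant opened locker 3, locker 4, locker 5, locker 7, locker 8, and locker 9) = (1/63) / (1/28) = 4/9.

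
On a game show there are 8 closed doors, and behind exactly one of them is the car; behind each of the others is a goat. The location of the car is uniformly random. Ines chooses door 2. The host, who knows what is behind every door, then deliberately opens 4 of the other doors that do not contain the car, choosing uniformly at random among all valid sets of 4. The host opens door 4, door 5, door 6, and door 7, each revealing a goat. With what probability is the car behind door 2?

Apply Bayes' rule, conditioning on where the car actually is.
If it is behind any of doors 1, 3, and 8 (prior 1/8 each): the host has 15 equally likely choices, so probability 1/15; weight (1/8)·(1/15) = 1/120 each.
If it is behind door 2 (prior 1/8): the host has 35 equally likely choices, so probability 1/35; weight (1/8)·(1/35) = 1/280.
If it is behind any of doors 4, 5, 6, and 7 (prior 1/8 each): that door was opened and seen not to hold the prize — ruled out; weight (1/8)·0 = 0 each.
The weights sum to 1/35.
So P(the car behind door 2 | the host opened door 4, door 5, door 6, and door 7) = (1/280) / (1/35) = 1/8.

1/8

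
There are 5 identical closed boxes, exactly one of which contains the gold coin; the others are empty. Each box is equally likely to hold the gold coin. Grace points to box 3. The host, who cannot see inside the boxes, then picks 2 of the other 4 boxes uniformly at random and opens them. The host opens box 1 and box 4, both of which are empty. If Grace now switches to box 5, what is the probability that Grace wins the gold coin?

Consider each possible location of the gold coin in turn.
If it is in either of boxes 1 and 4 (prior 1/5 each): that box was opened and seen not to hold the prize — ruled out; weight (1/5)·0 = 0 each.
If it is in any of boxes 2, 3, and 5 (prior 1/5 each): the host picks exactly this set with probability 1/6 regardless, and none is the prize; weight (1/5)·(1/6) = 1/30 each.
The weights sum to 1/10.
So P(the gold coin in box 5 | the host opened box 1 and box 4) = (1/30) / (1/10) = 1/3.

1/3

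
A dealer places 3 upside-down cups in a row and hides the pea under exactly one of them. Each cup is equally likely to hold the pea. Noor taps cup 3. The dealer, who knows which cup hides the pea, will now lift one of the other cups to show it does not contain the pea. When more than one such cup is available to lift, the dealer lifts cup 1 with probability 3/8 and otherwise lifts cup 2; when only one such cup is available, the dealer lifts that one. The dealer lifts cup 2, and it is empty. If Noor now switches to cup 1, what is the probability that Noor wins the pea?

8/13

Apply Bayes' rule, conditioning on where the pea actually is.
If it is under cup 1 (prior 1/3): only cup 2 is available, probability 1; weight (1/3)·1 = 1/3.
If it is under cup 2 (prior 1/3): the dealer opened cup 2, so this case is ruled out; weight (1/3)·0 = 0.
If it is under cup 3 (prior 1/3): cup 1 is available but not opened, probability 5/8; weight (1/3)·(5/8) = 5/24.
The weights sum to 13/24.
So P(the pea under cup 1 | the dealer opened cup 2) = (1/3) / (13/24) = 8/13.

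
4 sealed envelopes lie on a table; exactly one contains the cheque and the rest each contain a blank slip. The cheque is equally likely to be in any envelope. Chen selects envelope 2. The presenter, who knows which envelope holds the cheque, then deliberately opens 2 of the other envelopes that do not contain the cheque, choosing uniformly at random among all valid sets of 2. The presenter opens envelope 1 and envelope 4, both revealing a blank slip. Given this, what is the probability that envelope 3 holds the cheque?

3/4

Consider each possible location of the cheque in turn.
If it is in either of envelopes 1 and 4 (prior 1/4 each): that envelope was opened and seen not to hold the prize — ruled out; weight (1/4)·0 = 0 each.
If it is in envelope 2 (prior 1/4): the presenter has 3 equally likely choices, so probability 1/3; weight (1/4)·(1/3) = 1/12.
If it is in envelope 3 (prior 1/4): the presenter has no choice, probability 1; weight (1/4)·1 = 1/4.
The weights sum to 1/3.
So P(the cheque in envelope 3 | the presenter opened envelope 1 and envelope 4) = (1/4) / (1/3) = 3/4.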